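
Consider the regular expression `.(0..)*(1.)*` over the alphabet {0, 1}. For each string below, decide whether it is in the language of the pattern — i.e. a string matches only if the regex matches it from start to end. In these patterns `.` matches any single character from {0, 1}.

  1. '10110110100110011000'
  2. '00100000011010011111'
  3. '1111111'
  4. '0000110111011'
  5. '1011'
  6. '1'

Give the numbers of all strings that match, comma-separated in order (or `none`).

1 → no match
2 → no match
3. '1111111' → match
4 → no match
5. '1011' → match
6. '1' → match

3, 5, 6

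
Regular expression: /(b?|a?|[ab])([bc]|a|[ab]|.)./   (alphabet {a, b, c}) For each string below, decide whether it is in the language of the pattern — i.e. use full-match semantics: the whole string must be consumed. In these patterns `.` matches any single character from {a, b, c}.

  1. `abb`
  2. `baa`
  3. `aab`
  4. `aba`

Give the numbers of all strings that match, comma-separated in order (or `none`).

1 → match
2 → match
3 → match
4 → match

1, 2, 3, 4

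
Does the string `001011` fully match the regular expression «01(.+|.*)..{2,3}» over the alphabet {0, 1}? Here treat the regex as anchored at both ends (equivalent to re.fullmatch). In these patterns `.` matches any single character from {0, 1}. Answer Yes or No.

No

Every match must start with `01`, but `001011` does not.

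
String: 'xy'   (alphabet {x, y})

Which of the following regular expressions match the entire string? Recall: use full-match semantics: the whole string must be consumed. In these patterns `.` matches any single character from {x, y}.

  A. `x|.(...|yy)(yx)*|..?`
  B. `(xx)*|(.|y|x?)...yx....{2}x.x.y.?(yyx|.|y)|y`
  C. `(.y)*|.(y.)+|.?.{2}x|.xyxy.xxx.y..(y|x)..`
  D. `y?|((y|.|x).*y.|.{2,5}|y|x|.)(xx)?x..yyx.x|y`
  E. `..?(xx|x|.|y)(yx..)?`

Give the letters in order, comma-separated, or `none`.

A → match
B → no match
C → match
D → no match
E → match

A, C, E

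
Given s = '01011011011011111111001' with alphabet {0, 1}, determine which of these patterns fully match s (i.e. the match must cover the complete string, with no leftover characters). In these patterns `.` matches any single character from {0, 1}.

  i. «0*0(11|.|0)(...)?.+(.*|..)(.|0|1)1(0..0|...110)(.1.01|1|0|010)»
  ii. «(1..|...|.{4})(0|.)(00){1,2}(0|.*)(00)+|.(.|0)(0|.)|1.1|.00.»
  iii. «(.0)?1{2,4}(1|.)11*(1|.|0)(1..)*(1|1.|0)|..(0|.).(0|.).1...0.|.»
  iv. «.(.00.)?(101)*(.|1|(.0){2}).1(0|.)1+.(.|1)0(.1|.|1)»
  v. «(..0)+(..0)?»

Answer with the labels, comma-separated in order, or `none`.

iv

i → no match
ii → no match
iii → no match
iv → match
v → no match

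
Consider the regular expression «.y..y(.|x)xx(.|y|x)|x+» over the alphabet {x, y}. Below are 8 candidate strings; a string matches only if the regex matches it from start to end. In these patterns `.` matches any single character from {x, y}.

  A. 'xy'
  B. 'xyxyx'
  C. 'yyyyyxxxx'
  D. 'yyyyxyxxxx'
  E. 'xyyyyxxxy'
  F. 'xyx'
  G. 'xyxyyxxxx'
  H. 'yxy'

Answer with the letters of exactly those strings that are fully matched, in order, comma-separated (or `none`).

A → no match
B → no match
C → match
D → no match
E → match
F → no match
G → match
H → no match

C, E, G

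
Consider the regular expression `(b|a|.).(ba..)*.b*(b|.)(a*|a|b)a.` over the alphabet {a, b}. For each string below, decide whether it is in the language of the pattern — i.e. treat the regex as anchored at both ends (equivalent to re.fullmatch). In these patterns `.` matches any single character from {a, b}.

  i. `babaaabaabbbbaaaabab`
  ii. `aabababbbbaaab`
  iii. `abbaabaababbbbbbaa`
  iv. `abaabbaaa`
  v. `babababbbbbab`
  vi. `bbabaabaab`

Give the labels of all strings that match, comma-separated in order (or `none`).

ii, v

i → no match
ii → match
iii → no match
iv → no match
v → match
vi → no match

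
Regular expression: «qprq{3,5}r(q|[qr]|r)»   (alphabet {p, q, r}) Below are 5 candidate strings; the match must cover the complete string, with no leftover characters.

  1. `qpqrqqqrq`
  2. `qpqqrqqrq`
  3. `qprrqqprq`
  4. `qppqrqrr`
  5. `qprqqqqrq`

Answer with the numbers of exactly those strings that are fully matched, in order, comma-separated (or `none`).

1. `qpqrqqqrq` → no match — must start with `qprq`
2. `qpqqrqqrq` → no match — must start with `qprq`
3. `qprrqqprq` → no match — must start with `qprq`
4. `qppqrqrr` → no match — must start with `qprq`
5. `qprqqqqrq` → match

5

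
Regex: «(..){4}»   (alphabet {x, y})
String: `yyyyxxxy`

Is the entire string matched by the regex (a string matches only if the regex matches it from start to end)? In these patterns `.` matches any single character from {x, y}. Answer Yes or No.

Yes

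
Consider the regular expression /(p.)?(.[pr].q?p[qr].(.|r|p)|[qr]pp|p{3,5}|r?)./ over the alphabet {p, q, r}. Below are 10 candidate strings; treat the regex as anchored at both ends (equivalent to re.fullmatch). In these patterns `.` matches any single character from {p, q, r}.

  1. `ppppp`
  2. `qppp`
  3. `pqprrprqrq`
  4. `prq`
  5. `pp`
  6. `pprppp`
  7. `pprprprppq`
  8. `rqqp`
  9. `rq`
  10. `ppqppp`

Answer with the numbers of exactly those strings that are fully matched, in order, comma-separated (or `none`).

1. `ppppp` → match
2. `qppp` → match
3. `pqprrprqrq` → match
4. `prq` → match
5. `pp` → no match
6. `pprppp` → match
7. `pprprprppq` → match
8. `rqqp` → no match
9. `rq` → match
10. `ppqppp` → match

1, 2, 3, 4, 6, 7, 9, 10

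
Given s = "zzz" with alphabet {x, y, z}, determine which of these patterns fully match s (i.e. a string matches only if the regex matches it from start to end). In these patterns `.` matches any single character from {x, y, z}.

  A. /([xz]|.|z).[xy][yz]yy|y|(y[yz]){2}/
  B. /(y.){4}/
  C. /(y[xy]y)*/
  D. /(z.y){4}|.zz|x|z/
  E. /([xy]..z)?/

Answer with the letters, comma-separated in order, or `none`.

D

A → no match
B → no match — must start with "y"
C → no match
D → match
E → no match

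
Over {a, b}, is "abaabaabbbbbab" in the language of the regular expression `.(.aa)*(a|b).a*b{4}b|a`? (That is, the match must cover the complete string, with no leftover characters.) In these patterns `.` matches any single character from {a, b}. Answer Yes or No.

No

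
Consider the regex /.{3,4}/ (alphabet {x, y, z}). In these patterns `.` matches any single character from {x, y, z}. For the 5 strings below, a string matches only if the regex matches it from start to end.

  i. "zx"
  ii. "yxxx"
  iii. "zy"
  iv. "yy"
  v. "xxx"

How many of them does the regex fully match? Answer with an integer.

i → no match
ii → match
iii → no match
iv → no match
v → match
Total matched: 2

2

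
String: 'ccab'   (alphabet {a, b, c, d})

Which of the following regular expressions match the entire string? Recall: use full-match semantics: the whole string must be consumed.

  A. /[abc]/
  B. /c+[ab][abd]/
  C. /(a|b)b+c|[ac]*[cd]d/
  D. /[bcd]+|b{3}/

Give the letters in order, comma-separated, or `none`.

B

A → no match
B → match
C → no match
D → no match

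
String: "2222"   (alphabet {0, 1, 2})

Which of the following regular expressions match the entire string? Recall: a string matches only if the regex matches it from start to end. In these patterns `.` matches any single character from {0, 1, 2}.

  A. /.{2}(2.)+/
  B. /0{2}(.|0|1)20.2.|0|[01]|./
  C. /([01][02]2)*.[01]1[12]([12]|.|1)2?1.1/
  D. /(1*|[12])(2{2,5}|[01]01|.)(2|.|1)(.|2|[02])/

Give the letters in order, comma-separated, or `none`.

A, D

A → match
B → no match
C → no match — must end with "1"
D → match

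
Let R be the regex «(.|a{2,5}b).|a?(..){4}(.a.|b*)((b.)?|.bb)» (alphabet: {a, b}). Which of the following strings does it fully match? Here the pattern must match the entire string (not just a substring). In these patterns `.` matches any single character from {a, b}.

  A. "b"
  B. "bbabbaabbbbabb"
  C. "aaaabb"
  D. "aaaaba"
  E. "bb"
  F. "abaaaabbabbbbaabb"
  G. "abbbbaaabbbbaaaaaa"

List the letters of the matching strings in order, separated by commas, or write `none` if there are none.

B, C, D, E

A → no match
B → match
C → match
D → match
E → match
F → no match
G → no match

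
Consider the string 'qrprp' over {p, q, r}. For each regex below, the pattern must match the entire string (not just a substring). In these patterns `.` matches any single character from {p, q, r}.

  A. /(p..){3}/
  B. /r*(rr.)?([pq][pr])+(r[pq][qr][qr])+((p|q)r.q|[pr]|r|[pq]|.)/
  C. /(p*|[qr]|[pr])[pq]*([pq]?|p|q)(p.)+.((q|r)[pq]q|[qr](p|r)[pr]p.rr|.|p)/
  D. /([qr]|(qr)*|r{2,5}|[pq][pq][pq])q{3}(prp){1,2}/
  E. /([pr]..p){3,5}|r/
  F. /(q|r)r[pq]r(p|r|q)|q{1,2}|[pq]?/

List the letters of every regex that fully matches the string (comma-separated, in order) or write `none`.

A → no match — must start with 'p'
B → no match
C → no match
D → no match
E → no match
F → match

F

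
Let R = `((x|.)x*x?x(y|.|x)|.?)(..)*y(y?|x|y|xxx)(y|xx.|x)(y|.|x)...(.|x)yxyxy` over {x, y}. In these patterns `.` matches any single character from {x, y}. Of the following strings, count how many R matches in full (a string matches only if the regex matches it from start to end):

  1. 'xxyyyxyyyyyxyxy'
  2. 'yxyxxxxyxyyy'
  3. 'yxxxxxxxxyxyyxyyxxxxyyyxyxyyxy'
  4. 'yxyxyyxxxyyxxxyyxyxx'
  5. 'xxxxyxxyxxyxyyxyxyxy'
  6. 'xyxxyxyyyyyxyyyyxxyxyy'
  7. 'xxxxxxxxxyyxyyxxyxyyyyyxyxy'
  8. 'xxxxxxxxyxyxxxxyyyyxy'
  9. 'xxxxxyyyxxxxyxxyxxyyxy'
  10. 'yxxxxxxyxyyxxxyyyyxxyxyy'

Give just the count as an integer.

3

1 → match
2 → no match — must end with 'yxyxy'
3 → no match — must end with 'yxyxy'
4 → no match — must end with 'yxyxy'
5 → match
6 → no match — must end with 'yxyxy'
7 → match
8 → no match — must end with 'yxyxy'
9 → no match — must end with 'yxyxy'
10 → no match — must end with 'yxyxy'
Total matched: 3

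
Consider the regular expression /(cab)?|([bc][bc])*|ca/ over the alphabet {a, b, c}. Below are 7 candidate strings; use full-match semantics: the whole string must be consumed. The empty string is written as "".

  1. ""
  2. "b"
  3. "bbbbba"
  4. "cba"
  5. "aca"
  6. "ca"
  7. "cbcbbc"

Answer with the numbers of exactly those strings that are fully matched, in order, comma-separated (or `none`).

1, 6, 7

1 → match
2 → no match
3 → no match
4 → no match
5 → no match
6 → match
7 → match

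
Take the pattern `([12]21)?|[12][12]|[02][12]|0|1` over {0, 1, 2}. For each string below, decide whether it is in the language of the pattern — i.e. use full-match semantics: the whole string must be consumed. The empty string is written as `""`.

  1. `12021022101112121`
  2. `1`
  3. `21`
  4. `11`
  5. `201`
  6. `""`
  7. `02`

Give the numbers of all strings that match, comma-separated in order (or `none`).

2, 3, 4, 6, 7

1 → no match
2 → match
3 → match
4 → match
5 → no match
6 → match
7 → match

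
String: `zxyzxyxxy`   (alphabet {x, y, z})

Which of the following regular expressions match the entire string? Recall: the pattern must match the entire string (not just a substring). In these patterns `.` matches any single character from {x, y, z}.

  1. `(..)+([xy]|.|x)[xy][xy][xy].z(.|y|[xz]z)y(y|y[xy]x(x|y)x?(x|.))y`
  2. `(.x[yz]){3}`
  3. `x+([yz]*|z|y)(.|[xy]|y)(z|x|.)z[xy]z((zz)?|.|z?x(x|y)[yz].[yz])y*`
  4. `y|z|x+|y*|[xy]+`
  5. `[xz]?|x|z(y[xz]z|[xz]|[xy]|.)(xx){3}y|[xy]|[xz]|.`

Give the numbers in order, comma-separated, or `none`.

2

1 → no match
2 → match
3 → no match — must start with `x`
4 → no match
5 → no match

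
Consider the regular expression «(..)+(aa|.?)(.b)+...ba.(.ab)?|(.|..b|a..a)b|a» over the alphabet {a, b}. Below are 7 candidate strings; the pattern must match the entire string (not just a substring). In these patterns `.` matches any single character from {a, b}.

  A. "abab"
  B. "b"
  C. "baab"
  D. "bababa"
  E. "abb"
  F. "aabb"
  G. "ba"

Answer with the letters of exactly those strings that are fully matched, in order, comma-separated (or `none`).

F

A → no match
B → no match
C → no match
D → no match
E → no match
F → match
G → no match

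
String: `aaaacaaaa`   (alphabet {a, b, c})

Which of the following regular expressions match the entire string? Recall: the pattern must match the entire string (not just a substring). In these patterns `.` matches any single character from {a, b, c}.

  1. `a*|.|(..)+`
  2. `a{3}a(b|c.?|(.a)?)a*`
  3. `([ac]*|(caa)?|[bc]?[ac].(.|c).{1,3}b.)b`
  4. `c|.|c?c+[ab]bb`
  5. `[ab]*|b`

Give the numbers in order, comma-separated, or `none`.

1 → no match
2 → match
3 → no match — must end with `b`
4 → no match
5 → no match

2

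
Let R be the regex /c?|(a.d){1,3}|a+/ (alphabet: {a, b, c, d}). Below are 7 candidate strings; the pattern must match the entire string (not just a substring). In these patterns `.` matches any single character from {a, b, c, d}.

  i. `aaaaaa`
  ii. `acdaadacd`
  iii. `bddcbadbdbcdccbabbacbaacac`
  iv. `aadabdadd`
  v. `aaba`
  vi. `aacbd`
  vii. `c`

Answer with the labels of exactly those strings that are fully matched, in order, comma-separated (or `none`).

i → match
ii → match
iii → no match
iv → match
v → no match
vi → no match
vii → match

i, ii, iv, vii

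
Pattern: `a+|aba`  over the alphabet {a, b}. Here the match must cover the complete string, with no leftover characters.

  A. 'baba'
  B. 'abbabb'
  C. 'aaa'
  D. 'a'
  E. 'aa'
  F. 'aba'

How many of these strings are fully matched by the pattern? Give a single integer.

A → no match
B → no match
C → match
D → match
E → match
F → match
Total matched: 4

4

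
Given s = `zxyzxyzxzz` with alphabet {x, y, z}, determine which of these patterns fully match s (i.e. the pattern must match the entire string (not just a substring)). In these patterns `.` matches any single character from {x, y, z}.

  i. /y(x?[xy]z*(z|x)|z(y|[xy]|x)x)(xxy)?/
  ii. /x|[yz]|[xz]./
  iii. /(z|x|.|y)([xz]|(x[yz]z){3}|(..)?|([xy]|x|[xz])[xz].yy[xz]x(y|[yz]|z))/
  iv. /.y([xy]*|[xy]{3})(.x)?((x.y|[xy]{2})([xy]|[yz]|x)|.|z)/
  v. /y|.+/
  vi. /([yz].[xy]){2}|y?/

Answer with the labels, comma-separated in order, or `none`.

i → no match — must start with `y`
ii → no match
iii → match
iv → no match
v → match
vi → no match

iii, v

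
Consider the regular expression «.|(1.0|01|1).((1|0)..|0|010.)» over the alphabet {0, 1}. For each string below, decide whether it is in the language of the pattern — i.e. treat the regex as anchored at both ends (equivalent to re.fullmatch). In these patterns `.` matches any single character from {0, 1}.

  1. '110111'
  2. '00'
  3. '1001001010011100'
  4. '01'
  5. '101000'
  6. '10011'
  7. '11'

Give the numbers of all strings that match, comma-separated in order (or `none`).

1 → no match
2 → no match
3 → no match
4 → no match
5 → no match
6 → match
7 → no match

6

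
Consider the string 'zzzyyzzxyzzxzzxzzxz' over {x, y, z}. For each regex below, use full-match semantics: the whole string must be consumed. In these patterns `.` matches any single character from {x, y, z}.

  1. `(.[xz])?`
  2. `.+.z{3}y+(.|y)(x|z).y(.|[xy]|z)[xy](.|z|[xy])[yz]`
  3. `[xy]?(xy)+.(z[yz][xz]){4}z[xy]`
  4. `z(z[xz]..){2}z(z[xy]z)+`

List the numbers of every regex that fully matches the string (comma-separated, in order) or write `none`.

4

1 → no match
2 → no match
3 → no match
4 → match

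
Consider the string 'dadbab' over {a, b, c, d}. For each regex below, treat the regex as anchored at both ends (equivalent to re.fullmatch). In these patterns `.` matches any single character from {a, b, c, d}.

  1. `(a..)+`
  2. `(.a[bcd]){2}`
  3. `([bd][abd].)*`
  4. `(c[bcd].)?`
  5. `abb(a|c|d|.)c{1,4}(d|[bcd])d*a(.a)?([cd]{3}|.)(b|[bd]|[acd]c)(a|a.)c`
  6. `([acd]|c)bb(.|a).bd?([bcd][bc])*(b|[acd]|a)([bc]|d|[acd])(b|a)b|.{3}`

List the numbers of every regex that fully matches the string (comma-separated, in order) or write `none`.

2, 3

1 → no match — must start with 'a'
2 → match
3 → match
4 → no match
5 → no match — must start with 'abb'
6 → no match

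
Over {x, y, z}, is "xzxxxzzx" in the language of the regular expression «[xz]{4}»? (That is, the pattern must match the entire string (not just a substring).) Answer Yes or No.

No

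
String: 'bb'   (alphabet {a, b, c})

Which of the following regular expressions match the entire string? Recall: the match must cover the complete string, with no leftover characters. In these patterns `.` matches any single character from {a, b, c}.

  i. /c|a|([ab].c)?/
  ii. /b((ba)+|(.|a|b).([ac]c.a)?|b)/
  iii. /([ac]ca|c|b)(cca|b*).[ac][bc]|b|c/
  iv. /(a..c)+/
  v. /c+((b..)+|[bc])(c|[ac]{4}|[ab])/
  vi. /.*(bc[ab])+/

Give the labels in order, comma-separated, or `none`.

ii

i → no match
ii → match
iii → no match
iv → no match — must start with 'a'
v → no match — must start with 'c'
vi → no match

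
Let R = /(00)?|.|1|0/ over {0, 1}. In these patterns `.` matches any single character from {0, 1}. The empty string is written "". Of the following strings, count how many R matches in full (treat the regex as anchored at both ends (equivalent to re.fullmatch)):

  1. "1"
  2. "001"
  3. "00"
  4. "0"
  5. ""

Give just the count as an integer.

4

1 → match
2 → no match
3 → match
4 → match
5 → match
Total matched: 4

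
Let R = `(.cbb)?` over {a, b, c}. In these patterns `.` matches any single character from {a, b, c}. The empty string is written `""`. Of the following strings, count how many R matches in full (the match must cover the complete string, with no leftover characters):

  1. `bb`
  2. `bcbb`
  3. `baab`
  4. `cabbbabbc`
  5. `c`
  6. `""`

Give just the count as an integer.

2

1 → no match
2 → match
3 → no match
4 → no match
5 → no match
6 → match
Total matched: 2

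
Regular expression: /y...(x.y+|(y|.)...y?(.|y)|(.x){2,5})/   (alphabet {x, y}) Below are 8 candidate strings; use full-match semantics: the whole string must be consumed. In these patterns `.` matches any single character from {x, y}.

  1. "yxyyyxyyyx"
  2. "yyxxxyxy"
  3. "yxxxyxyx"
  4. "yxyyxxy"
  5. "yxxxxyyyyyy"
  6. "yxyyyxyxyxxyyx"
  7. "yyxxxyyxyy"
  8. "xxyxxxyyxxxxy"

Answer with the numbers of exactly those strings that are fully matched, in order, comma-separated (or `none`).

1 → match
2 → no match
3 → match
4 → match
5 → match
6 → no match
7 → match
8 → no match — must start with "y"

1, 3, 4, 5, 7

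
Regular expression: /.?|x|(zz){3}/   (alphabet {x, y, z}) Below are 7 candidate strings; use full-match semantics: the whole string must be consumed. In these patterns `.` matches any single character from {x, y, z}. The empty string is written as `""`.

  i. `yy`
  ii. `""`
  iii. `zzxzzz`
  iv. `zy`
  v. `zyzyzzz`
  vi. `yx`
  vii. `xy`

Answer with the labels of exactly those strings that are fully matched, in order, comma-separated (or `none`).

ii

i → no match
ii → match
iii → no match
iv → no match
v → no match
vi → no match
vii → no match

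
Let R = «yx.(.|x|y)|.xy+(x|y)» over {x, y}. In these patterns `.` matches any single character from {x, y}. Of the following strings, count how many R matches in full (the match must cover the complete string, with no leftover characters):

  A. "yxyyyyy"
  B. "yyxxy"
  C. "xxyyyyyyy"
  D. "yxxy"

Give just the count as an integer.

A → match
B → no match
C → match
D → match
Total matched: 3

3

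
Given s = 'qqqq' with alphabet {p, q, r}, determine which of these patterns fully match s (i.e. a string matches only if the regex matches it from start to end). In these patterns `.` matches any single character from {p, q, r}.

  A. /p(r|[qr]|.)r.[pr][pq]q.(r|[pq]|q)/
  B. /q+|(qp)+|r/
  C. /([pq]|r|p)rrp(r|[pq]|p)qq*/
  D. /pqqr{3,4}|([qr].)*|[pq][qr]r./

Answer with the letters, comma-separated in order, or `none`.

B, D

A → no match — must start with 'p'
B → match
C → no match
D → match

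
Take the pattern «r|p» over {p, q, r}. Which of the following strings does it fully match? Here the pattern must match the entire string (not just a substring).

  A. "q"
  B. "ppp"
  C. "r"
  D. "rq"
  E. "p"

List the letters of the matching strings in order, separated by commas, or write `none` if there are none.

C, E

A → no match
B → no match
C → match
D → no match
E → match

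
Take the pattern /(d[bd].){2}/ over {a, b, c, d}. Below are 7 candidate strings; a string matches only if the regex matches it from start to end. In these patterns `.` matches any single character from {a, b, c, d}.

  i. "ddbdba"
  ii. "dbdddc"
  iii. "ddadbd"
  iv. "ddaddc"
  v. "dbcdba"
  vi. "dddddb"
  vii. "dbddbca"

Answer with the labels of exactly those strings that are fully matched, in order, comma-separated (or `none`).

i, ii, iii, iv, v, vi

i → match
ii → match
iii → match
iv → match
v → match
vi → match
vii → no match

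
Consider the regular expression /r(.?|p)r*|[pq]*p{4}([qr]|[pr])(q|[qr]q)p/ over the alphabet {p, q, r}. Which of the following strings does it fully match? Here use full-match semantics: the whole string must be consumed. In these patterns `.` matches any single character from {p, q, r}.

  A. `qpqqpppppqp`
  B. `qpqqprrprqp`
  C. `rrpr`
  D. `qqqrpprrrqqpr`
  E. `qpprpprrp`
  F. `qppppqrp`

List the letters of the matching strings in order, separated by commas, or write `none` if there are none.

A → match
B → no match
C → no match
D → no match
E → no match
F → no match

A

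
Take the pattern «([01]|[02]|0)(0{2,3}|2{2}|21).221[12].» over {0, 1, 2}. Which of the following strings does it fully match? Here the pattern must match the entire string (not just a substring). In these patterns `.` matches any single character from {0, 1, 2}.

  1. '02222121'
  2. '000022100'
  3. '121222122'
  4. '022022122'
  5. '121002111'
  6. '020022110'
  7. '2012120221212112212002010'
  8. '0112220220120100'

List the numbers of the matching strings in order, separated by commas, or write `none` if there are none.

3, 4

1 → no match
2 → no match
3 → match
4 → match
5 → no match
6 → no match
7 → no match
8 → no match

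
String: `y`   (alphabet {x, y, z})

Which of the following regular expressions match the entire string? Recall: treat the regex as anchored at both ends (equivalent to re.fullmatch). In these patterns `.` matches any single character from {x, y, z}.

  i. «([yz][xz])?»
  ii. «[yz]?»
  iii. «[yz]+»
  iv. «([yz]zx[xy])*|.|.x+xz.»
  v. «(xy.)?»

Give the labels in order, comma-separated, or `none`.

ii, iii, iv

i → no match
ii → match
iii → match
iv → match
v → no match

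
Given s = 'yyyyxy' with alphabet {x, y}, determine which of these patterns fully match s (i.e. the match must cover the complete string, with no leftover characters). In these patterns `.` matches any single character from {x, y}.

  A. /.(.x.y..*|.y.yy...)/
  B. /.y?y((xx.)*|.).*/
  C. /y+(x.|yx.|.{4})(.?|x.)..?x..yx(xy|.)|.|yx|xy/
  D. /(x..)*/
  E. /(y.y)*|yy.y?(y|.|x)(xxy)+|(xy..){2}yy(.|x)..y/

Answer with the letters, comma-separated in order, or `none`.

A → no match
B → match
C → no match
D → no match
E → match

B, E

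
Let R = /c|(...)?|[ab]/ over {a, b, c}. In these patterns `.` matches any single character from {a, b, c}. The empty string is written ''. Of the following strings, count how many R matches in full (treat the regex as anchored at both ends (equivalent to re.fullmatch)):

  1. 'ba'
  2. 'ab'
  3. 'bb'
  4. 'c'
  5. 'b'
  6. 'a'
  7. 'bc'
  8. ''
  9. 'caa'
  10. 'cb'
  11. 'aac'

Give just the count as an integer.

1 → no match
2 → no match
3 → no match
4 → match
5 → match
6 → match
7 → no match
8 → match
9 → match
10 → no match
11 → match
Total matched: 6

6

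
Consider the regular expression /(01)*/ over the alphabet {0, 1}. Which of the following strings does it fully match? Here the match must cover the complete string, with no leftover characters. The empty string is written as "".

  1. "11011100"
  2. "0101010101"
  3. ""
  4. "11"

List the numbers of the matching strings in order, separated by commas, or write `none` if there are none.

2, 3

1. "11011100" → no match
2. "0101010101" → match
3. "" → match
4. "11" → no match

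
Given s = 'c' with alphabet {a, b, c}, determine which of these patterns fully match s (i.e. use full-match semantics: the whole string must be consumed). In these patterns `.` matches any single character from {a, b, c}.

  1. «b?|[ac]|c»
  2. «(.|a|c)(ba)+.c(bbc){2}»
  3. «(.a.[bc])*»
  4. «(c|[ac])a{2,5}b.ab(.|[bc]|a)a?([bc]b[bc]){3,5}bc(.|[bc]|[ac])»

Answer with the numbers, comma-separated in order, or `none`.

1

1 → match
2 → no match — must end with 'bbc'
3 → no match
4 → no match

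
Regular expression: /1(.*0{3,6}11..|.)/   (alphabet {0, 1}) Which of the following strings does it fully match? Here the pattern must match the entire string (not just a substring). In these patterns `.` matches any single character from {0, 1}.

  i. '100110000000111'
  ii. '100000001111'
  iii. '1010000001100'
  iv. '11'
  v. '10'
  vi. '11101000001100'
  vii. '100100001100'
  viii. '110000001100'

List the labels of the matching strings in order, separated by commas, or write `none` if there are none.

i → no match
ii → match
iii → match
iv → match
v → match
vi → match
vii → match
viii → match

ii, iii, iv, v, vi, vii, viii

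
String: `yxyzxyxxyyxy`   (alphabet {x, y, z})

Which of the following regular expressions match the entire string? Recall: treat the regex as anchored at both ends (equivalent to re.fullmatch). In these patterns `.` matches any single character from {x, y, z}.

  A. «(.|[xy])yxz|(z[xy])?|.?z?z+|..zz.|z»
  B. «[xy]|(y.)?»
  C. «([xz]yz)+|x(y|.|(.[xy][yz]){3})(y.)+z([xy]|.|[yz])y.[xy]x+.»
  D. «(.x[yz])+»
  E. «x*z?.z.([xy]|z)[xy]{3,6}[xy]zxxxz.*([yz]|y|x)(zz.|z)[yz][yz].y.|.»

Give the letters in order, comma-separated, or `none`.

A → no match
B → no match
C → no match
D → match
E → no match

D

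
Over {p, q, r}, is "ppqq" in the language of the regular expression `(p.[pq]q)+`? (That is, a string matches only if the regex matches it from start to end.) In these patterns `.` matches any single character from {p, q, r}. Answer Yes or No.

Yes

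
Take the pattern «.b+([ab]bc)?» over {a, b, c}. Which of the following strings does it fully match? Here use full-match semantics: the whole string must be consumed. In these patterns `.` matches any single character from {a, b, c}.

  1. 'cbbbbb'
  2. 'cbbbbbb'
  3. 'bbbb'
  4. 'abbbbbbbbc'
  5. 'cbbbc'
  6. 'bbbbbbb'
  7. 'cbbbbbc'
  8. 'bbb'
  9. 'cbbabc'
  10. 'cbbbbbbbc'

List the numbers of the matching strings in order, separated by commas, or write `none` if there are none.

1, 2, 3, 4, 5, 6, 7, 8, 9, 10

1. 'cbbbbb' → match
2. 'cbbbbbb' → match
3. 'bbbb' → match
4. 'abbbbbbbbc' → match
5. 'cbbbc' → match
6. 'bbbbbbb' → match
7. 'cbbbbbc' → match
8. 'bbb' → match
9. 'cbbabc' → match
10. 'cbbbbbbbc' → match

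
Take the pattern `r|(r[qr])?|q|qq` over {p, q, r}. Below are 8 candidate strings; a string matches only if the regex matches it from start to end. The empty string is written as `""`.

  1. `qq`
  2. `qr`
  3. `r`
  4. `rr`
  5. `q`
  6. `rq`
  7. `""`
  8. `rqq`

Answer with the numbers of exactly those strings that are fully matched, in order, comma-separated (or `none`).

1, 3, 4, 5, 6, 7

1 → match
2 → no match
3 → match
4 → match
5 → match
6 → match
7 → match
8 → no match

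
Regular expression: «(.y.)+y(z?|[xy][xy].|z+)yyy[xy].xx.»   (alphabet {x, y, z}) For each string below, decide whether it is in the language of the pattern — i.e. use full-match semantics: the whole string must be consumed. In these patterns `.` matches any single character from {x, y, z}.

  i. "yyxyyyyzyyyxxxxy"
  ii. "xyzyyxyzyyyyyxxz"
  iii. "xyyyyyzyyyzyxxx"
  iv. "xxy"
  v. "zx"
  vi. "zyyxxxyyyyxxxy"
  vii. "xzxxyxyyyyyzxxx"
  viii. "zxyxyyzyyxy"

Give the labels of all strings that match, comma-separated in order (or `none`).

i, ii

i → match
ii → match
iii → no match
iv → no match
v → no match
vi → no match
vii → no match
viii → no match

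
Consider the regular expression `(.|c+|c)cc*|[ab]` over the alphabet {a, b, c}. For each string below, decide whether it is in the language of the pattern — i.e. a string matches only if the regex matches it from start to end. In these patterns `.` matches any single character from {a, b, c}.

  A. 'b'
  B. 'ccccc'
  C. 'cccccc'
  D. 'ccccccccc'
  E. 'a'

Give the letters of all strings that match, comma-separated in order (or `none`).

A, B, C, D, E

A → match
B → match
C → match
D → match
E → match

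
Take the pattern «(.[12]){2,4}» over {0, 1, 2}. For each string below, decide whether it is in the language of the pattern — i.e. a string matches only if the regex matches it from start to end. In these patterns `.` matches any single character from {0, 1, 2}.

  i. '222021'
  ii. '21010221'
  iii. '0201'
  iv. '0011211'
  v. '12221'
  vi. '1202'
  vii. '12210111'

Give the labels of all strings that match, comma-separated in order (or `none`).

i → no match
ii → match
iii → match
iv → no match
v → no match
vi → match
vii → match

ii, iii, vi, vii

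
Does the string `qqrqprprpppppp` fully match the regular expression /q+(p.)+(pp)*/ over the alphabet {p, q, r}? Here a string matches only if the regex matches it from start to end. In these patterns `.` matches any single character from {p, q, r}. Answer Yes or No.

No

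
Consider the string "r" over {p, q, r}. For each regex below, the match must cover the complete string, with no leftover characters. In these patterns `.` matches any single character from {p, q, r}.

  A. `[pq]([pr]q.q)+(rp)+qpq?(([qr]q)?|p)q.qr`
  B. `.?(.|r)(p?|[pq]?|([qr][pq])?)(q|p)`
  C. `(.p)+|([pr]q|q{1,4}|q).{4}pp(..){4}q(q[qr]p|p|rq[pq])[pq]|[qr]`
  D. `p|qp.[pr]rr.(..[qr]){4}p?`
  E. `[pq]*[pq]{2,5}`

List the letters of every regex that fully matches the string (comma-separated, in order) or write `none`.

A → no match — must end with "qr"
B → no match
C → match
D → no match
E → no match

C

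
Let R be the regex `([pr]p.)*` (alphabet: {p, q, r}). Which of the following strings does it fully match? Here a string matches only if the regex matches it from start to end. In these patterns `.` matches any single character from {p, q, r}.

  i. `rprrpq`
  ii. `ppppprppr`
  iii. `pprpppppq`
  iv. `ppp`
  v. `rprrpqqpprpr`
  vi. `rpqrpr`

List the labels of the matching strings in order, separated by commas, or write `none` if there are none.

i, ii, iii, iv, vi

i → match
ii → match
iii → match
iv → match
v → no match
vi → match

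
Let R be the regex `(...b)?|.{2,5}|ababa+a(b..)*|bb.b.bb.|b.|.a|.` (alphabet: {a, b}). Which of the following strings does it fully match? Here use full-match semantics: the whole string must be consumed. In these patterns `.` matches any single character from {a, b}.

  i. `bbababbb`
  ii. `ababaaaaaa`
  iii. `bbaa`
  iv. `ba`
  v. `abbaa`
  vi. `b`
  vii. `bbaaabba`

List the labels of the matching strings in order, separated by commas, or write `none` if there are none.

i → match
ii → match
iii → match
iv → match
v → match
vi → match
vii → no match

i, ii, iii, iv, v, vi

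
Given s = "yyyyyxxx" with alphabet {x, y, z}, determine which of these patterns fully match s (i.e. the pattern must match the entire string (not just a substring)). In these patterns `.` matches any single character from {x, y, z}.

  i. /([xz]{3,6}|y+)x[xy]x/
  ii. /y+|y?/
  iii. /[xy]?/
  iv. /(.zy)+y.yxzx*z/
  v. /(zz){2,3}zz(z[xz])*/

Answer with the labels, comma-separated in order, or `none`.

i → match
ii → no match
iii → no match
iv → no match — must end with "z"
v → no match — must start with "zz"

i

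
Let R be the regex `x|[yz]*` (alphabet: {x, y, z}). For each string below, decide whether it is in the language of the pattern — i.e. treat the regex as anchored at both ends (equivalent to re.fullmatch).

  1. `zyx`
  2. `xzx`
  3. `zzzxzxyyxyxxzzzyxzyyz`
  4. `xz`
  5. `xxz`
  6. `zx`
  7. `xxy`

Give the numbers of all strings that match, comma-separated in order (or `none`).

none

1 → no match
2 → no match
3 → no match
4 → no match
5 → no match
6 → no match
7 → no match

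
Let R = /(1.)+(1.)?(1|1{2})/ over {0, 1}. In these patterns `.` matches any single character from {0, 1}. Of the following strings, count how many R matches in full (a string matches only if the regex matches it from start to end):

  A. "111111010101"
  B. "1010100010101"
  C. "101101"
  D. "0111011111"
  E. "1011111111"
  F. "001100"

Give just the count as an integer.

1

A. "111111010101" → no match
B → no match
C. "101101" → no match
D. "0111011111" → no match — must start with "1"
E. "1011111111" → match
F. "001100" → no match — must start with "1"
Total matched: 1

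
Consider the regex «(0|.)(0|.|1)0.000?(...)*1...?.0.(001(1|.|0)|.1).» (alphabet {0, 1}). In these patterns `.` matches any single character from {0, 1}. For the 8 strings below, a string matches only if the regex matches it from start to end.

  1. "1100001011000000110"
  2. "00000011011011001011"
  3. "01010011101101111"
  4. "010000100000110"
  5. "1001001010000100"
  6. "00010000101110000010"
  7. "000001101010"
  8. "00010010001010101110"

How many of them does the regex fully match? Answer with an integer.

1 → match
2 → no match
3 → no match
4 → match
5 → no match
6 → match
7 → no match
8 → no match
Total matched: 3

3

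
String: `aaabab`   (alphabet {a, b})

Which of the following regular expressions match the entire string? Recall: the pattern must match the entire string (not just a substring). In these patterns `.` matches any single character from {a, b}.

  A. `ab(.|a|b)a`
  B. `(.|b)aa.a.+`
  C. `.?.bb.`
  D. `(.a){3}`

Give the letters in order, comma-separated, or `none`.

B

A → no match — must start with `ab`
B → match
C → no match
D → no match — must end with `a`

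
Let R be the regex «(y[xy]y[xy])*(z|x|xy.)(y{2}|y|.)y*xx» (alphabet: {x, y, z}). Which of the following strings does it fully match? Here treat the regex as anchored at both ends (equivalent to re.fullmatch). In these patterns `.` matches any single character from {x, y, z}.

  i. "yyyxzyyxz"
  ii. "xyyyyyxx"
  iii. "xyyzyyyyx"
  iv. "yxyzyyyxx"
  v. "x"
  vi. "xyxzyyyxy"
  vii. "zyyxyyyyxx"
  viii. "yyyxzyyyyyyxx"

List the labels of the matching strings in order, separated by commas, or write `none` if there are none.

ii, viii

i → no match — must end with "xx"
ii → match
iii → no match — must end with "xx"
iv → no match
v → no match — must end with "xx"
vi → no match — must end with "xx"
vii → no match
viii → match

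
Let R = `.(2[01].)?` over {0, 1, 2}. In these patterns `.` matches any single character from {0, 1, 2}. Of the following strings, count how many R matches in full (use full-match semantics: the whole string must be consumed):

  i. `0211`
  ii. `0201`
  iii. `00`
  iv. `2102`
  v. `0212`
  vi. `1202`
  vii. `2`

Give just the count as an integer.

i. `0211` → match
ii. `0201` → match
iii. `00` → no match
iv. `2102` → no match
v. `0212` → match
vi. `1202` → match
vii. `2` → match
Total matched: 5

5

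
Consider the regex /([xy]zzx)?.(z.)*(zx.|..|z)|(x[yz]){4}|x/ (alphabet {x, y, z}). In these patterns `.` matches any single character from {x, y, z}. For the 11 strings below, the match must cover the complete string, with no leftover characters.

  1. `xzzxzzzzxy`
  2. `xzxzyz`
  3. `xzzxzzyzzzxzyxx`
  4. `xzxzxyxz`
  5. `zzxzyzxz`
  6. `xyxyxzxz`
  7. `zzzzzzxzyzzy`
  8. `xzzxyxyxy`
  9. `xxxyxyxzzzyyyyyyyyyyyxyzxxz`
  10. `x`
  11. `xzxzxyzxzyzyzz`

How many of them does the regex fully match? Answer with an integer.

7

1 → match
2 → match
3 → match
4 → match
5 → match
6 → match
7 → no match
8 → no match
9 → no match
10 → match
11 → no match
Total matched: 7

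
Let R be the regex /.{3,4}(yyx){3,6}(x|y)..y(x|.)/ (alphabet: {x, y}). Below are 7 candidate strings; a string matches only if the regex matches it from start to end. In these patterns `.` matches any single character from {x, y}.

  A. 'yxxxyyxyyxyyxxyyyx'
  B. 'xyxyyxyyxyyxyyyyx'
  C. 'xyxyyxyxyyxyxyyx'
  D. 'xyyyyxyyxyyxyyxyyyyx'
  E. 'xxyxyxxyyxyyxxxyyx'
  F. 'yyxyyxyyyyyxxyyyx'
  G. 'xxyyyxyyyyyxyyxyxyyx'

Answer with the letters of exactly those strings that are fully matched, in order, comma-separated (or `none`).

A → match
B → match
C → no match
D → match
E → no match
F → no match
G → no match

A, B, D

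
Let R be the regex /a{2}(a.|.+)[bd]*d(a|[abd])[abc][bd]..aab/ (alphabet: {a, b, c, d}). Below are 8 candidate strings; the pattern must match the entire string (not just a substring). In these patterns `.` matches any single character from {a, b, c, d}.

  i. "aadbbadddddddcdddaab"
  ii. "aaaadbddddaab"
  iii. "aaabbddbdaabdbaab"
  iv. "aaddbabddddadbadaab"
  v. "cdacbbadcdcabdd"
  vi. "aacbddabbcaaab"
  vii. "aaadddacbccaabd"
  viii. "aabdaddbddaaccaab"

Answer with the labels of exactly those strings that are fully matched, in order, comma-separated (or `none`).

i → match
ii → no match
iii → match
iv → no match
v → no match — must start with "a"
vi → match
vii → no match — must end with "aab"
viii → no match

i, iii, vi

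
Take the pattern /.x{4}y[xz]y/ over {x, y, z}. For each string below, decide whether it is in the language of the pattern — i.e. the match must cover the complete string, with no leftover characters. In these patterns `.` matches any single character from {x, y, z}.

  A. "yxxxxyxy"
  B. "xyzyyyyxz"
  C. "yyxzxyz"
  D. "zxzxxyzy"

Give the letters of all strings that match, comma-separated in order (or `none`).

A

A → match
B → no match — must end with "y"
C → no match — must end with "y"
D → no match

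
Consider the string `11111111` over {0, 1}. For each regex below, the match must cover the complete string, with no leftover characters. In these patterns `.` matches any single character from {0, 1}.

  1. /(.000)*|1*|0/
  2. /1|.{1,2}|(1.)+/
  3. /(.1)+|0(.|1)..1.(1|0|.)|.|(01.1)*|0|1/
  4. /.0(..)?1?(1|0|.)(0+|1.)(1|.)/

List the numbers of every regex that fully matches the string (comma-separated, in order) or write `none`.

1, 2, 3

1 → match
2 → match
3 → match
4 → no match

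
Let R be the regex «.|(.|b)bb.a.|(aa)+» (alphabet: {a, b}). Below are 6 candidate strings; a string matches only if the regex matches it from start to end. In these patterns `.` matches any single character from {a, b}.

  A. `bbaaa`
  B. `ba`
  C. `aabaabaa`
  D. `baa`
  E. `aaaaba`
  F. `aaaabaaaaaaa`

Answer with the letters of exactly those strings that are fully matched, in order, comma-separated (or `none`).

A. `bbaaa` → no match
B. `ba` → no match
C. `aabaabaa` → no match
D. `baa` → no match
E. `aaaaba` → no match
F. `aaaabaaaaaaa` → no match

none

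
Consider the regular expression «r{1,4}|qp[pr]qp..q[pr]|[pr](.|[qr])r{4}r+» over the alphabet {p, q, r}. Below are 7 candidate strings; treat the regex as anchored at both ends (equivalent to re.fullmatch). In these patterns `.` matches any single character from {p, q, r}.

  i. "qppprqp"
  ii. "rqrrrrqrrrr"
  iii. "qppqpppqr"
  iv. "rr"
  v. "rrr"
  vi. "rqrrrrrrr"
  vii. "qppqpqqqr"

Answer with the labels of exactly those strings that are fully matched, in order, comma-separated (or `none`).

i → no match
ii → no match
iii → match
iv → match
v → match
vi → match
vii → match

iii, iv, v, vi, vii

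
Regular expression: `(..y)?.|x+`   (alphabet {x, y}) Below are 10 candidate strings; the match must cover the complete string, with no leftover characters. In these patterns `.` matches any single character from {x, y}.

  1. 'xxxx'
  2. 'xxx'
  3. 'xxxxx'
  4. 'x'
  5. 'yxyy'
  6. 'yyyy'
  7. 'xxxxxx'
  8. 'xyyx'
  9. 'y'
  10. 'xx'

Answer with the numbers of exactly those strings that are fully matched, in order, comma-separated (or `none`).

1, 2, 3, 4, 5, 6, 7, 8, 9, 10

1. 'xxxx' → match
2. 'xxx' → match
3. 'xxxxx' → match
4. 'x' → match
5. 'yxyy' → match
6. 'yyyy' → match
7. 'xxxxxx' → match
8. 'xyyx' → match
9. 'y' → match
10. 'xx' → match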